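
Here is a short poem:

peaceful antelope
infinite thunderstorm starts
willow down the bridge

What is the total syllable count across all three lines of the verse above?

Line 1: peaceful (2), antelope (3) → 5
Line 2: infinite (3), thunderstorm (3), starts (1) → 7
Line 3: willow (2), down (1), the (1), bridge (1) → 5
Total: 5 + 7 + 5 = 17

17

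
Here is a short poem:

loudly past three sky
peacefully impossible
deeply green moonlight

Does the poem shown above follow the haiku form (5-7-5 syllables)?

Yes

Line 1: loudly(2) + past(1) + three(1) + sky(1) = 5 ✓
Line 2: peacefully(3) + impossible(4) = 7 ✓
Line 3: deeply(2) + green(1) + moonlight(2) = 5 ✓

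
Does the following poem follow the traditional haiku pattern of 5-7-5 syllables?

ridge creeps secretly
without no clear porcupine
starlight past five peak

Yes

Line 1: ridge(1) + creeps(1) + secretly(3) = 5 ✓
Line 2: without(2) + no(1) + clear(1) + porcupine(3) = 7 ✓
Line 3: starlight(2) + past(1) + five(1) + peak(1) = 5 ✓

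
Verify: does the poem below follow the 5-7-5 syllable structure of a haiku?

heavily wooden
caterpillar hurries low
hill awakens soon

Line 1: "heavily wooden": 3+2 = 5 ✓
Line 2: "caterpillar hurries low": 4+2+1 = 7 ✓
Line 3: "hill awakens soon": 1+3+1 = 5 ✓

Yes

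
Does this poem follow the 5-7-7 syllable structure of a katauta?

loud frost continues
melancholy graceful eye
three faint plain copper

No

Line 1: "loud frost continues": 1+1+3 = 5 ✓
Line 2: "melancholy graceful eye": 4+2+1 = 7 ✓
Line 3: "three faint plain copper": 1+1+1+2 = 5 (expected 7)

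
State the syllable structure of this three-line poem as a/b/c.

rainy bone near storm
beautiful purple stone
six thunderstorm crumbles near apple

Line 1: "rainy bone near storm": 2+1+1+1 = 5
Line 2: "beautiful purple stone": 3+2+1 = 6
Line 3: "six thunderstorm crumbles near apple": 1+3+2+1+2 = 9

5/6/9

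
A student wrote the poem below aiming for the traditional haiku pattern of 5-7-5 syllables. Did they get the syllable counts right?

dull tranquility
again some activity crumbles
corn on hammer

Line 1: dull(1) + tranquility(4) = 5 ✓
Line 2: again(2) + some(1) + activity(4) + crumbles(2) = 9 (expected 7)
Line 3: corn(1) + on(1) + hammer(2) = 4 (expected 5)

No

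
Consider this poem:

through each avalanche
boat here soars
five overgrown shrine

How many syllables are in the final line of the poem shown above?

5

The final line: five(1) + overgrown(3) + shrine(1) = 5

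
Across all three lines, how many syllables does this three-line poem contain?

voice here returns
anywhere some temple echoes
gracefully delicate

Line 1: voice (1), here (1), returns (2) → 4
Line 2: anywhere (3), some (1), temple (2), echoes (2) → 8
Line 3: gracefully (3), delicate (3) → 6
Total: 4 + 8 + 6 = 18

18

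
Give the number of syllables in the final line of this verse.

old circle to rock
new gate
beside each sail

The final line: beside(2) + each(1) + sail(1) = 4

4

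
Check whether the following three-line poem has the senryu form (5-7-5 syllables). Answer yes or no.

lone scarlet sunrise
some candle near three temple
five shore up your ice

Line 1: lone (1), scarlet (2), sunrise (2) → 5 ✓
Line 2: some (1), candle (2), near (1), three (1), temple (2) → 7 ✓
Line 3: five (1), shore (1), up (1), your (1), ice (1) → 5 ✓

Yes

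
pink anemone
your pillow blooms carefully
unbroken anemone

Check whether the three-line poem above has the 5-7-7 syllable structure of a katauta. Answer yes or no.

Line 1: pink (1), anemone (4) → 5 ✓
Line 2: your (1), pillow (2), blooms (1), carefully (3) → 7 ✓
Line 3: unbroken (3), anemone (4) → 7 ✓

Yes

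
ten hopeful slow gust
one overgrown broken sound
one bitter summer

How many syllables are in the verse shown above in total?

Line 1: ten(1) + hopeful(2) + slow(1) + gust(1) = 5
Line 2: one(1) + overgrown(3) + broken(2) + sound(1) = 7
Line 3: one(1) + bitter(2) + summer(2) = 5
Total: 5 + 7 + 5 = 17

17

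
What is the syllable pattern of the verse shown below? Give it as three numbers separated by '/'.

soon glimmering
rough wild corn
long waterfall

4/3/4

Line 1: "soon glimmering": 1+3 = 4
Line 2: "rough wild corn": 1+1+1 = 3
Line 3: "long waterfall": 1+3 = 4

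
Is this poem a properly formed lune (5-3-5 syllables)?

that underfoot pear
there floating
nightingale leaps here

Line 1: that (1), underfoot (3), pear (1) → 5 ✓
Line 2: there (1), floating (2) → 3 ✓
Line 3: nightingale (3), leaps (1), here (1) → 5 ✓

Yes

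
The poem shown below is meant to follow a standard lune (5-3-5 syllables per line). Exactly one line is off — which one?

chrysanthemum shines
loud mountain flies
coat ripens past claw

Line 1: chrysanthemum (4), shines (1) → 5 ✓
Line 2: loud (1), mountain (2), flies (1) → 4 (expected 3)
Line 3: coat (1), ripens (2), past (1), claw (1) → 5 ✓

Line 2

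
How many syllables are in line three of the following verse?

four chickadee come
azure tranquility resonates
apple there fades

4

Line three: apple (2), there (1), fades (1) → 4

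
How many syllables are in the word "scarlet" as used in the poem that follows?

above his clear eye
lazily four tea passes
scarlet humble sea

2

"scarlet" has 2 syllables.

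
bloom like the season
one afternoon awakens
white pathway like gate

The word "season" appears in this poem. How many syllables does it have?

2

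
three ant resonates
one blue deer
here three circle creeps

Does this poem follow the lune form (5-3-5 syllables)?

Yes

Line 1: three (1), ant (1), resonates (3) → 5 ✓
Line 2: one (1), blue (1), deer (1) → 3 ✓
Line 3: here (1), three (1), circle (2), creeps (1) → 5 ✓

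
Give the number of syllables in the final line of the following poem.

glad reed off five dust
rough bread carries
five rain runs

3

The final line: five(1) + rain(1) + runs(1) = 3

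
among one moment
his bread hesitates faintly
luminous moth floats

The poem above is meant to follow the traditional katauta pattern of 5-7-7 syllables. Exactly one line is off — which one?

The third line

Line 1: "among one moment": 2+1+2 = 5 ✓
Line 2: "his bread hesitates faintly": 1+1+3+2 = 7 ✓
Line 3: "luminous moth floats": 3+1+1 = 5 (expected 7)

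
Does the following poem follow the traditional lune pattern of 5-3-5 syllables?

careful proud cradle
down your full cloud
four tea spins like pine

Line 1: "careful proud cradle": 2+1+2 = 5 ✓
Line 2: "down your full cloud": 1+1+1+1 = 4 (expected 3)
Line 3: "four tea spins like pine": 1+1+1+1+1 = 5 ✓

No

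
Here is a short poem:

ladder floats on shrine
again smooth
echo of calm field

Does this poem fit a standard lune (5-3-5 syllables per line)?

Line 1: ladder(2) + floats(1) + on(1) + shrine(1) = 5 ✓
Line 2: again(2) + smooth(1) = 3 ✓
Line 3: echo(2) + of(1) + calm(1) + field(1) = 5 ✓

Yes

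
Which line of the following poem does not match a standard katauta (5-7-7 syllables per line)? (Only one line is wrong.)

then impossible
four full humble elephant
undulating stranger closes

Line 3

Line 1: then(1) + impossible(4) = 5 ✓
Line 2: four(1) + full(1) + humble(2) + elephant(3) = 7 ✓
Line 3: undulating(4) + stranger(2) + closes(2) = 8 (expected 7)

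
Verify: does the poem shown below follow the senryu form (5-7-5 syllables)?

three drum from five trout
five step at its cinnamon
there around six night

Line 1: three (1), drum (1), from (1), five (1), trout (1) → 5 ✓
Line 2: five (1), step (1), at (1), its (1), cinnamon (3) → 7 ✓
Line 3: there (1), around (2), six (1), night (1) → 5 ✓

Yes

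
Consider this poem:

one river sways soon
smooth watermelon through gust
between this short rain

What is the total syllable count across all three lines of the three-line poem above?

Line 1: one (1), river (2), sways (1), soon (1) → 5
Line 2: smooth (1), watermelon (4), through (1), gust (1) → 7
Line 3: between (2), this (1), short (1), rain (1) → 5
Total: 5 + 7 + 5 = 17

17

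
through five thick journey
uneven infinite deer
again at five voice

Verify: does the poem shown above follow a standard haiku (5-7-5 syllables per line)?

Line 1: through(1) + five(1) + thick(1) + journey(2) = 5 ✓
Line 2: uneven(3) + infinite(3) + deer(1) = 7 ✓
Line 3: again(2) + at(1) + five(1) + voice(1) = 5 ✓

Yes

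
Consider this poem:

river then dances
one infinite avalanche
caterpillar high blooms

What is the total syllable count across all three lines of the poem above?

Line 1: river (2), then (1), dances (2) → 5
Line 2: one (1), infinite (3), avalanche (3) → 7
Line 3: caterpillar (4), high (1), blooms (1) → 6
Total: 5 + 7 + 6 = 18

18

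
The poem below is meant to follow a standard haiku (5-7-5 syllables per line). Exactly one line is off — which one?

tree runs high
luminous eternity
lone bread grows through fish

Line 1: "tree runs high": 1+1+1 = 3 (expected 5)
Line 2: "luminous eternity": 3+4 = 7 ✓
Line 3: "lone bread grows through fish": 1+1+1+1+1 = 5 ✓

The first line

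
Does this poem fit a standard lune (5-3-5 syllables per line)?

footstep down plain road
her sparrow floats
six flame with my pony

Line 1: footstep (2), down (1), plain (1), road (1) → 5 ✓
Line 2: her (1), sparrow (2), floats (1) → 4 (expected 3)
Line 3: six (1), flame (1), with (1), my (1), pony (2) → 6 (expected 5)

No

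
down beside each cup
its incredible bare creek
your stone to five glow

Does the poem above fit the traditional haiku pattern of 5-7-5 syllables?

Yes

Line 1: down(1) + beside(2) + each(1) + cup(1) = 5 ✓
Line 2: its(1) + incredible(4) + bare(1) + creek(1) = 7 ✓
Line 3: your(1) + stone(1) + to(1) + five(1) + glow(1) = 5 ✓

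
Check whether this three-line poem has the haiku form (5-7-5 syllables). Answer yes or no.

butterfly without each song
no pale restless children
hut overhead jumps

No

Line 1: butterfly(3) + without(2) + each(1) + song(1) = 7 (expected 5)
Line 2: no(1) + pale(1) + restless(2) + children(2) = 6 (expected 7)
Line 3: hut(1) + overhead(3) + jumps(1) = 5 ✓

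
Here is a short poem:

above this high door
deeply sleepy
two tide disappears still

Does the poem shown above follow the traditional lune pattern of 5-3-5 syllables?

Line 1: above (2), this (1), high (1), door (1) → 5 ✓
Line 2: deeply (2), sleepy (2) → 4 (expected 3)
Line 3: two (1), tide (1), disappears (3), still (1) → 6 (expected 5)

No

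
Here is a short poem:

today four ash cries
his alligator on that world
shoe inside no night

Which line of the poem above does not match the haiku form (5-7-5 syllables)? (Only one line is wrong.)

Line 1: today (2), four (1), ash (1), cries (1) → 5 ✓
Line 2: his (1), alligator (4), on (1), that (1), world (1) → 8 (expected 7)
Line 3: shoe (1), inside (2), no (1), night (1) → 5 ✓

Line 2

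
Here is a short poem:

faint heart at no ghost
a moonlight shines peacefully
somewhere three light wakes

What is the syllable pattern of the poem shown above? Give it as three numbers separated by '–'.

5–7–5

Line 1: faint(1) + heart(1) + at(1) + no(1) + ghost(1) = 5
Line 2: a(1) + moonlight(2) + shines(1) + peacefully(3) = 7
Line 3: somewhere(2) + three(1) + light(1) + wakes(1) = 5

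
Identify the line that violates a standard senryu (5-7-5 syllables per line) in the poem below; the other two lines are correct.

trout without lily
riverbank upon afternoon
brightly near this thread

Line 1: "trout without lily": 1+2+2 = 5 ✓
Line 2: "riverbank upon afternoon": 3+2+3 = 8 (expected 7)
Line 3: "brightly near this thread": 2+1+1+1 = 5 ✓

Line 2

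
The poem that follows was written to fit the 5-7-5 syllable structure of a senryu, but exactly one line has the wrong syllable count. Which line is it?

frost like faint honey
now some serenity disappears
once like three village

The second line

Line 1: frost (1), like (1), faint (1), honey (2) → 5 ✓
Line 2: now (1), some (1), serenity (4), disappears (3) → 9 (expected 7)
Line 3: once (1), like (1), three (1), village (2) → 5 ✓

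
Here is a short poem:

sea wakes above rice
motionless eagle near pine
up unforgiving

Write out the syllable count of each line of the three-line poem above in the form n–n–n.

5–7–5

Line 1: sea(1) + wakes(1) + above(2) + rice(1) = 5
Line 2: motionless(3) + eagle(2) + near(1) + pine(1) = 7
Line 3: up(1) + unforgiving(4) = 5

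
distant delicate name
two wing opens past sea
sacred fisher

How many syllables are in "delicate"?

3

"delicate" has 3 syllables.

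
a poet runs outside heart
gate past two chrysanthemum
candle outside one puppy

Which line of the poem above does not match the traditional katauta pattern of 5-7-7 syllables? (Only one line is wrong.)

Line 1: a(1) + poet(2) + runs(1) + outside(2) + heart(1) = 7 (expected 5)
Line 2: gate(1) + past(1) + two(1) + chrysanthemum(4) = 7 ✓
Line 3: candle(2) + outside(2) + one(1) + puppy(2) = 7 ✓

Line 1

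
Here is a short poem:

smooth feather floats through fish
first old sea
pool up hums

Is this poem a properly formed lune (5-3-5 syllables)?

Line 1: smooth(1) + feather(2) + floats(1) + through(1) + fish(1) = 6 (expected 5)
Line 2: first(1) + old(1) + sea(1) = 3 ✓
Line 3: pool(1) + up(1) + hums(1) = 3 (expected 5)

No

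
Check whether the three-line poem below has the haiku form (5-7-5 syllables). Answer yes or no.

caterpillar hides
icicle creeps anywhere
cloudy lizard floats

Line 1: caterpillar (4), hides (1) → 5 ✓
Line 2: icicle (3), creeps (1), anywhere (3) → 7 ✓
Line 3: cloudy (2), lizard (2), floats (1) → 5 ✓

Yes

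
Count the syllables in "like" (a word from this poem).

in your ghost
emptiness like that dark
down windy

1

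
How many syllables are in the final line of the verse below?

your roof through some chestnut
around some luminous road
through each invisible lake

The final line: "through each invisible lake": 1+1+4+1 = 7

7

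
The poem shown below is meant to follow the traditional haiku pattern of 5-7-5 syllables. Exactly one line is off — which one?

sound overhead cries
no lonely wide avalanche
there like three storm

Line 3

Line 1: sound (1), overhead (3), cries (1) → 5 ✓
Line 2: no (1), lonely (2), wide (1), avalanche (3) → 7 ✓
Line 3: there (1), like (1), three (1), storm (1) → 4 (expected 5)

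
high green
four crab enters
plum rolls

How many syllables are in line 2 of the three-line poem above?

4

Line 2: four (1), crab (1), enters (2) → 4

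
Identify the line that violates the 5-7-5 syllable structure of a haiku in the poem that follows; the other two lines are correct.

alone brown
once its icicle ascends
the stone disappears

Line 1

Line 1: alone (2), brown (1) → 3 (expected 5)
Line 2: once (1), its (1), icicle (3), ascends (2) → 7 ✓
Line 3: the (1), stone (1), disappears (3) → 5 ✓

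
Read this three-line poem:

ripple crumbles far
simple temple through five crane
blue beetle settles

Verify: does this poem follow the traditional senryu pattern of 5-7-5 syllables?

Yes

Line 1: ripple (2), crumbles (2), far (1) → 5 ✓
Line 2: simple (2), temple (2), through (1), five (1), crane (1) → 7 ✓
Line 3: blue (1), beetle (2), settles (2) → 5 ✓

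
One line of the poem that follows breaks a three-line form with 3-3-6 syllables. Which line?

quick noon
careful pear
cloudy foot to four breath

Line 1: quick (1), noon (1) → 2 (expected 3)
Line 2: careful (2), pear (1) → 3 ✓
Line 3: cloudy (2), foot (1), to (1), four (1), breath (1) → 6 ✓

Line 1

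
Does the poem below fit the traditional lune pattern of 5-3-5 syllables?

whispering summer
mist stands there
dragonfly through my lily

Line 1: whispering(3) + summer(2) = 5 ✓
Line 2: mist(1) + stands(1) + there(1) = 3 ✓
Line 3: dragonfly(3) + through(1) + my(1) + lily(2) = 7 (expected 5)

No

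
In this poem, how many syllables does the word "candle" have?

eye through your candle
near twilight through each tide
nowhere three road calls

2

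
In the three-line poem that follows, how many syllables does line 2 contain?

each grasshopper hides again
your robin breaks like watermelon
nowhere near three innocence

Line 2: your(1) + robin(2) + breaks(1) + like(1) + watermelon(4) = 9

9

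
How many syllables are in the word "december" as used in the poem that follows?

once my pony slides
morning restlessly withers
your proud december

3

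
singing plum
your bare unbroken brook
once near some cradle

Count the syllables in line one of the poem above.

3

Line one: singing(2) + plum(1) = 3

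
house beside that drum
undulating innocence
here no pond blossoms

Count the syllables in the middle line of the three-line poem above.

7

The middle line: "undulating innocence": 4+3 = 7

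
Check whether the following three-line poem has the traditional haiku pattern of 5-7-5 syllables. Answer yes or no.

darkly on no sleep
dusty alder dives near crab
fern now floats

No

Line 1: darkly (2), on (1), no (1), sleep (1) → 5 ✓
Line 2: dusty (2), alder (2), dives (1), near (1), crab (1) → 7 ✓
Line 3: fern (1), now (1), floats (1) → 3 (expected 5)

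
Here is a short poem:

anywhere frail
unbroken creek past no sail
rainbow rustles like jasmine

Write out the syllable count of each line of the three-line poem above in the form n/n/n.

Line 1: anywhere(3) + frail(1) = 4
Line 2: unbroken(3) + creek(1) + past(1) + no(1) + sail(1) = 7
Line 3: rainbow(2) + rustles(2) + like(1) + jasmine(2) = 7

4/7/7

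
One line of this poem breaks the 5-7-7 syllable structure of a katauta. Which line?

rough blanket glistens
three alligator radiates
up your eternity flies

The second line

Line 1: rough(1) + blanket(2) + glistens(2) = 5 ✓
Line 2: three(1) + alligator(4) + radiates(3) = 8 (expected 7)
Line 3: up(1) + your(1) + eternity(4) + flies(1) = 7 ✓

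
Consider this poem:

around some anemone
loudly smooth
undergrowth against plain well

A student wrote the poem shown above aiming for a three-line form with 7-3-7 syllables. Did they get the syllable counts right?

Line 1: around (2), some (1), anemone (4) → 7 ✓
Line 2: loudly (2), smooth (1) → 3 ✓
Line 3: undergrowth (3), against (2), plain (1), well (1) → 7 ✓

Yes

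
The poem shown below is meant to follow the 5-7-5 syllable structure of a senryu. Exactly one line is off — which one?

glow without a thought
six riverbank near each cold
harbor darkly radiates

Line 3

Line 1: glow(1) + without(2) + a(1) + thought(1) = 5 ✓
Line 2: six(1) + riverbank(3) + near(1) + each(1) + cold(1) = 7 ✓
Line 3: harbor(2) + darkly(2) + radiates(3) = 7 (expected 5)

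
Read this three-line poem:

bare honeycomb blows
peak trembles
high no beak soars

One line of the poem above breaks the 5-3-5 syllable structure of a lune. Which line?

Line 1: "bare honeycomb blows": 1+3+1 = 5 ✓
Line 2: "peak trembles": 1+2 = 3 ✓
Line 3: "high no beak soars": 1+1+1+1 = 4 (expected 5)

Line 3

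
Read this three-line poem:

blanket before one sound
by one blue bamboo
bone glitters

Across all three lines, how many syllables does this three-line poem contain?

Line 1: blanket(2) + before(2) + one(1) + sound(1) = 6
Line 2: by(1) + one(1) + blue(1) + bamboo(2) = 5
Line 3: bone(1) + glitters(2) = 3
Total: 6 + 5 + 3 = 14

14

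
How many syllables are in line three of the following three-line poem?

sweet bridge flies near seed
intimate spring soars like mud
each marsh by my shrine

5

Line three: "each marsh by my shrine": 1+1+1+1+1 = 5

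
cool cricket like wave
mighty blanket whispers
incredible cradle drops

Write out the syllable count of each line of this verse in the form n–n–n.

Line 1: cool (1), cricket (2), like (1), wave (1) → 5
Line 2: mighty (2), blanket (2), whispers (2) → 6
Line 3: incredible (4), cradle (2), drops (1) → 7

5–6–7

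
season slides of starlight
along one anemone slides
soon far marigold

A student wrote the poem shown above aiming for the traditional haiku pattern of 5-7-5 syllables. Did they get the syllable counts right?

Line 1: season (2), slides (1), of (1), starlight (2) → 6 (expected 5)
Line 2: along (2), one (1), anemone (4), slides (1) → 8 (expected 7)
Line 3: soon (1), far (1), marigold (3) → 5 ✓

No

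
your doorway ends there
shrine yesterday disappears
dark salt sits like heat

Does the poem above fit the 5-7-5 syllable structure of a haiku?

Line 1: "your doorway ends there": 1+2+1+1 = 5 ✓
Line 2: "shrine yesterday disappears": 1+3+3 = 7 ✓
Line 3: "dark salt sits like heat": 1+1+1+1+1 = 5 ✓

Yes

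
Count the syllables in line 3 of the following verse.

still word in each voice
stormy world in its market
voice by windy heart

5

Line 3: "voice by windy heart": 1+1+2+1 = 5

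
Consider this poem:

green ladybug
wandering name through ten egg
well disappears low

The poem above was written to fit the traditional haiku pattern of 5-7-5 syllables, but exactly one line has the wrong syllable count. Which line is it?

Line 1: "green ladybug": 1+3 = 4 (expected 5)
Line 2: "wandering name through ten egg": 3+1+1+1+1 = 7 ✓
Line 3: "well disappears low": 1+3+1 = 5 ✓

Line 1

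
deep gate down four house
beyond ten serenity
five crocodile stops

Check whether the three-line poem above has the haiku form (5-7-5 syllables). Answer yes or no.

Line 1: "deep gate down four house": 1+1+1+1+1 = 5 ✓
Line 2: "beyond ten serenity": 2+1+4 = 7 ✓
Line 3: "five crocodile stops": 1+3+1 = 5 ✓

Yes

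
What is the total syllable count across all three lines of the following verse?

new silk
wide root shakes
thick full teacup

Line 1: "new silk": 1+1 = 2
Line 2: "wide root shakes": 1+1+1 = 3
Line 3: "thick full teacup": 1+1+2 = 4
Total: 2 + 3 + 4 = 9

9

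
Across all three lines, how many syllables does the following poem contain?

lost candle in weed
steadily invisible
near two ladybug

Line 1: lost(1) + candle(2) + in(1) + weed(1) = 5
Line 2: steadily(3) + invisible(4) = 7
Line 3: near(1) + two(1) + ladybug(3) = 5
Total: 5 + 7 + 5 = 17

17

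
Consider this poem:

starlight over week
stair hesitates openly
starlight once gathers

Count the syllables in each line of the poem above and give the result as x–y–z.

5–7–5

Line 1: starlight (2), over (2), week (1) → 5
Line 2: stair (1), hesitates (3), openly (3) → 7
Line 3: starlight (2), once (1), gathers (2) → 5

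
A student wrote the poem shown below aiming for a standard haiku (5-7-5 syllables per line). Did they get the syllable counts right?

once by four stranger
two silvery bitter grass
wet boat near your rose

Line 1: "once by four stranger": 1+1+1+2 = 5 ✓
Line 2: "two silvery bitter grass": 1+3+2+1 = 7 ✓
Line 3: "wet boat near your rose": 1+1+1+1+1 = 5 ✓

Yes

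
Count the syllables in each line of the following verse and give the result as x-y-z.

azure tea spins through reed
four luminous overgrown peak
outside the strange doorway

Line 1: azure(2) + tea(1) + spins(1) + through(1) + reed(1) = 6
Line 2: four(1) + luminous(3) + overgrown(3) + peak(1) = 8
Line 3: outside(2) + the(1) + strange(1) + doorway(2) = 6

6-8-6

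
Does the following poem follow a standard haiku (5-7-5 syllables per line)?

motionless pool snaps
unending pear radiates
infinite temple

Line 1: motionless(3) + pool(1) + snaps(1) = 5 ✓
Line 2: unending(3) + pear(1) + radiates(3) = 7 ✓
Line 3: infinite(3) + temple(2) = 5 ✓

Yes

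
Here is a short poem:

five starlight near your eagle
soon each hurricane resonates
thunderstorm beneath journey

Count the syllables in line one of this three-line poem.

Line one: five(1) + starlight(2) + near(1) + your(1) + eagle(2) = 7

7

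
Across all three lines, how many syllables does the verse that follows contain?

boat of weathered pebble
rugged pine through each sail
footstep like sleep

16

Line 1: boat (1), of (1), weathered (2), pebble (2) → 6
Line 2: rugged (2), pine (1), through (1), each (1), sail (1) → 6
Line 3: footstep (2), like (1), sleep (1) → 4
Total: 6 + 6 + 4 = 16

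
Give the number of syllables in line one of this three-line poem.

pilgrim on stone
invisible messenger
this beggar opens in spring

Line one: "pilgrim on stone": 2+1+1 = 4

4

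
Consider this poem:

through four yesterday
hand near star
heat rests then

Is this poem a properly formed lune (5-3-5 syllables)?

Line 1: "through four yesterday": 1+1+3 = 5 ✓
Line 2: "hand near star": 1+1+1 = 3 ✓
Line 3: "heat rests then": 1+1+1 = 3 (expected 5)

No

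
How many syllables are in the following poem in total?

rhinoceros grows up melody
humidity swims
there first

16

Line 1: rhinoceros (4), grows (1), up (1), melody (3) → 9
Line 2: humidity (4), swims (1) → 5
Line 3: there (1), first (1) → 2
Total: 9 + 5 + 2 = 16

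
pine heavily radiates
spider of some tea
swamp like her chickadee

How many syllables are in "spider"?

2

"spider" has 2 syllables.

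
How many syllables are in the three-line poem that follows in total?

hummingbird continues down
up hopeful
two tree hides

Line 1: hummingbird (3), continues (3), down (1) → 7
Line 2: up (1), hopeful (2) → 3
Line 3: two (1), tree (1), hides (1) → 3
Total: 7 + 3 + 3 = 13

13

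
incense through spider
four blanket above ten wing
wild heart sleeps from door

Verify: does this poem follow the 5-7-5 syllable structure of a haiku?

Yes

Line 1: "incense through spider": 2+1+2 = 5 ✓
Line 2: "four blanket above ten wing": 1+2+2+1+1 = 7 ✓
Line 3: "wild heart sleeps from door": 1+1+1+1+1 = 5 ✓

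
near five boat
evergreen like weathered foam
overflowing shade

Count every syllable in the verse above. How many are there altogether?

15

Line 1: near (1), five (1), boat (1) → 3
Line 2: evergreen (3), like (1), weathered (2), foam (1) → 7
Line 3: overflowing (4), shade (1) → 5
Total: 3 + 7 + 5 = 15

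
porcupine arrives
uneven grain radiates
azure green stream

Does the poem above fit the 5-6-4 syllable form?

No

Line 1: "porcupine arrives": 3+2 = 5 ✓
Line 2: "uneven grain radiates": 3+1+3 = 7 (expected 6)
Line 3: "azure green stream": 2+1+1 = 4 ✓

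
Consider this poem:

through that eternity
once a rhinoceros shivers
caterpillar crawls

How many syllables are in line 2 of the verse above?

Line 2: once(1) + a(1) + rhinoceros(4) + shivers(2) = 8

8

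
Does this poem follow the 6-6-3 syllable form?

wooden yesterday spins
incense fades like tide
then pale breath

No

Line 1: wooden(2) + yesterday(3) + spins(1) = 6 ✓
Line 2: incense(2) + fades(1) + like(1) + tide(1) = 5 (expected 6)
Line 3: then(1) + pale(1) + breath(1) = 3 ✓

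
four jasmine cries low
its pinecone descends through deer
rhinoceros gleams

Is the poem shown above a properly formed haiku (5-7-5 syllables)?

Line 1: "four jasmine cries low": 1+2+1+1 = 5 ✓
Line 2: "its pinecone descends through deer": 1+2+2+1+1 = 7 ✓
Line 3: "rhinoceros gleams": 4+1 = 5 ✓

Yes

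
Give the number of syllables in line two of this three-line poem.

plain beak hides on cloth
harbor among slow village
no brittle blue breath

7

Line two: harbor(2) + among(2) + slow(1) + village(2) = 7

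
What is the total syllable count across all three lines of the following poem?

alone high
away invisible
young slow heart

12

Line 1: alone (2), high (1) → 3
Line 2: away (2), invisible (4) → 6
Line 3: young (1), slow (1), heart (1) → 3
Total: 3 + 6 + 3 = 12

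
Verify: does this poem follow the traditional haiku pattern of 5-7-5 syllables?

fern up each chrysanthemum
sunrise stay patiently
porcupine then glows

No

Line 1: "fern up each chrysanthemum": 1+1+1+4 = 7 (expected 5)
Line 2: "sunrise stay patiently": 2+1+3 = 6 (expected 7)
Line 3: "porcupine then glows": 3+1+1 = 5 ✓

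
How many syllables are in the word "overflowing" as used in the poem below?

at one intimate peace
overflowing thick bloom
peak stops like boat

4

"overflowing" has 4 syllables.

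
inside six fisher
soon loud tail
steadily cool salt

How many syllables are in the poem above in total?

13

Line 1: inside(2) + six(1) + fisher(2) = 5
Line 2: soon(1) + loud(1) + tail(1) = 3
Line 3: steadily(3) + cool(1) + salt(1) = 5
Total: 5 + 3 + 5 = 13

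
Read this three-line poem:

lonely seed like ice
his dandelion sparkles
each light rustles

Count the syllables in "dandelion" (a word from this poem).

"dandelion" has 4 syllables.

4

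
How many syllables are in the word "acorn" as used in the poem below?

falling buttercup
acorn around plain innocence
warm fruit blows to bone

2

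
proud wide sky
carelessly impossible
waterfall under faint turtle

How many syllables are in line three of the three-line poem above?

Line three: waterfall (3), under (2), faint (1), turtle (2) → 8

8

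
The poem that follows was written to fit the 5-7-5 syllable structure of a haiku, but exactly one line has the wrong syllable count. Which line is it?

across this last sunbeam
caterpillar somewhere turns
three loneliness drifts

Line 1

Line 1: across (2), this (1), last (1), sunbeam (2) → 6 (expected 5)
Line 2: caterpillar (4), somewhere (2), turns (1) → 7 ✓
Line 3: three (1), loneliness (3), drifts (1) → 5 ✓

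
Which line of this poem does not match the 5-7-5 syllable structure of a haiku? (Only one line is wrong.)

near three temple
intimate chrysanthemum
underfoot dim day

Line 1: near(1) + three(1) + temple(2) = 4 (expected 5)
Line 2: intimate(3) + chrysanthemum(4) = 7 ✓
Line 3: underfoot(3) + dim(1) + day(1) = 5 ✓

The first line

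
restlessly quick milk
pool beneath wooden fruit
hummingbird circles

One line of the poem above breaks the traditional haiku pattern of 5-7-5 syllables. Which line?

Line 1: restlessly(3) + quick(1) + milk(1) = 5 ✓
Line 2: pool(1) + beneath(2) + wooden(2) + fruit(1) = 6 (expected 7)
Line 3: hummingbird(3) + circles(2) = 5 ✓

Line 2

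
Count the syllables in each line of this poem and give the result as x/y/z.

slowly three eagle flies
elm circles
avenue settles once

Line 1: slowly (2), three (1), eagle (2), flies (1) → 6
Line 2: elm (1), circles (2) → 3
Line 3: avenue (3), settles (2), once (1) → 6

6/3/6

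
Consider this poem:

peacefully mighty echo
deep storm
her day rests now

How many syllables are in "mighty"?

"mighty" has 2 syllables.

2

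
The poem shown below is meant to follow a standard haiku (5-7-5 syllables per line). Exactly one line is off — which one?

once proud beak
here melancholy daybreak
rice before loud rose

Line 1: once(1) + proud(1) + beak(1) = 3 (expected 5)
Line 2: here(1) + melancholy(4) + daybreak(2) = 7 ✓
Line 3: rice(1) + before(2) + loud(1) + rose(1) = 5 ✓

The first line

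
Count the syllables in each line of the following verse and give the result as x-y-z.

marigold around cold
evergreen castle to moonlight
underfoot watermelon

Line 1: marigold(3) + around(2) + cold(1) = 6
Line 2: evergreen(3) + castle(2) + to(1) + moonlight(2) = 8
Line 3: underfoot(3) + watermelon(4) = 7

6-8-7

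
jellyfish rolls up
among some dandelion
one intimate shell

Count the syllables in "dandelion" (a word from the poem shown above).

4

"dandelion" has 4 syllables.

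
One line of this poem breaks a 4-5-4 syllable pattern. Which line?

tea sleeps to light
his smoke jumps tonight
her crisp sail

Line 1: "tea sleeps to light": 1+1+1+1 = 4 ✓
Line 2: "his smoke jumps tonight": 1+1+1+2 = 5 ✓
Line 3: "her crisp sail": 1+1+1 = 3 (expected 4)

The third line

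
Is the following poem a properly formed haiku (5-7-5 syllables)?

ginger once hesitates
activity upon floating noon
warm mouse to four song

Line 1: ginger(2) + once(1) + hesitates(3) = 6 (expected 5)
Line 2: activity(4) + upon(2) + floating(2) + noon(1) = 9 (expected 7)
Line 3: warm(1) + mouse(1) + to(1) + four(1) + song(1) = 5 ✓

No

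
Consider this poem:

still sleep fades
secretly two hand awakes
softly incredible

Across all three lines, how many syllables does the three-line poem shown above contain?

16

Line 1: "still sleep fades": 1+1+1 = 3
Line 2: "secretly two hand awakes": 3+1+1+2 = 7
Line 3: "softly incredible": 2+4 = 6
Total: 3 + 7 + 6 = 16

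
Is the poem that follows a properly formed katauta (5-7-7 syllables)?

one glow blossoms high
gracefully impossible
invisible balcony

Yes

Line 1: "one glow blossoms high": 1+1+2+1 = 5 ✓
Line 2: "gracefully impossible": 3+4 = 7 ✓
Line 3: "invisible balcony": 4+3 = 7 ✓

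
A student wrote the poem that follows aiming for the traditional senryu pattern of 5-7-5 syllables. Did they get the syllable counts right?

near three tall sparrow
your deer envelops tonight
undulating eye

Yes

Line 1: near (1), three (1), tall (1), sparrow (2) → 5 ✓
Line 2: your (1), deer (1), envelops (3), tonight (2) → 7 ✓
Line 3: undulating (4), eye (1) → 5 ✓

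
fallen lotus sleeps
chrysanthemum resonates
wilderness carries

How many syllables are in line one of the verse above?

Line one: fallen (2), lotus (2), sleeps (1) → 5

5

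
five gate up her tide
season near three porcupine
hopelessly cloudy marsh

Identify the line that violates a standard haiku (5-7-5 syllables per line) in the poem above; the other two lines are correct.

Line 1: five(1) + gate(1) + up(1) + her(1) + tide(1) = 5 ✓
Line 2: season(2) + near(1) + three(1) + porcupine(3) = 7 ✓
Line 3: hopelessly(3) + cloudy(2) + marsh(1) = 6 (expected 5)

The third line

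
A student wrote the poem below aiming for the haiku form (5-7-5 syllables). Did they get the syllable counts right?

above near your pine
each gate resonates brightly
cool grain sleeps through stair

Line 1: above(2) + near(1) + your(1) + pine(1) = 5 ✓
Line 2: each(1) + gate(1) + resonates(3) + brightly(2) = 7 ✓
Line 3: cool(1) + grain(1) + sleeps(1) + through(1) + stair(1) = 5 ✓

Yes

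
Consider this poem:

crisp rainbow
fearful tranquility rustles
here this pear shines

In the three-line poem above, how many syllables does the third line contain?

The third line: here(1) + this(1) + pear(1) + shines(1) = 4

4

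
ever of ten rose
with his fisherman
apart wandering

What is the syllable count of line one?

5

Line one: "ever of ten rose": 2+1+1+1 = 5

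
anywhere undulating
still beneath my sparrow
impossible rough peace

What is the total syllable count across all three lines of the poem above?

19

Line 1: anywhere(3) + undulating(4) = 7
Line 2: still(1) + beneath(2) + my(1) + sparrow(2) = 6
Line 3: impossible(4) + rough(1) + peace(1) = 6
Total: 7 + 6 + 6 = 19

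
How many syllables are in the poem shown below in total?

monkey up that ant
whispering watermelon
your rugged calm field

17

Line 1: monkey (2), up (1), that (1), ant (1) → 5
Line 2: whispering (3), watermelon (4) → 7
Line 3: your (1), rugged (2), calm (1), field (1) → 5
Total: 5 + 7 + 5 = 17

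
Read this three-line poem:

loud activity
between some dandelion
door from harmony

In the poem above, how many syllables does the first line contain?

The first line: loud (1), activity (4) → 5

5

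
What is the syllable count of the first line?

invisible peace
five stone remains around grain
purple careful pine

5

The first line: invisible (4), peace (1) → 5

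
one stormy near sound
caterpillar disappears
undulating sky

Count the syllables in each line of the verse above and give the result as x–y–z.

Line 1: one(1) + stormy(2) + near(1) + sound(1) = 5
Line 2: caterpillar(4) + disappears(3) = 7
Line 3: undulating(4) + sky(1) = 5

5–7–5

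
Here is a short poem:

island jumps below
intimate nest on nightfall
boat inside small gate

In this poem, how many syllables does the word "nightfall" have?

"nightfall" has 2 syllables.

2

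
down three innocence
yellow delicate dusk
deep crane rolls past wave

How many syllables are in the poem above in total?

16

Line 1: down (1), three (1), innocence (3) → 5
Line 2: yellow (2), delicate (3), dusk (1) → 6
Line 3: deep (1), crane (1), rolls (1), past (1), wave (1) → 5
Total: 5 + 6 + 5 = 16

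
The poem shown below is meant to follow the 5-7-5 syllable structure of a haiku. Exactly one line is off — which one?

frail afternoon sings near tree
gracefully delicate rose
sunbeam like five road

Line 1: "frail afternoon sings near tree": 1+3+1+1+1 = 7 (expected 5)
Line 2: "gracefully delicate rose": 3+3+1 = 7 ✓
Line 3: "sunbeam like five road": 2+1+1+1 = 5 ✓

The first line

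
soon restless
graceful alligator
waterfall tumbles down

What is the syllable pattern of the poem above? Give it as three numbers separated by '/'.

Line 1: soon (1), restless (2) → 3
Line 2: graceful (2), alligator (4) → 6
Line 3: waterfall (3), tumbles (2), down (1) → 6

3/6/6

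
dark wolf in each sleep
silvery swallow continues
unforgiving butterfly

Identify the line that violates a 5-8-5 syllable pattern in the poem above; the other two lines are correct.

Line 1: "dark wolf in each sleep": 1+1+1+1+1 = 5 ✓
Line 2: "silvery swallow continues": 3+2+3 = 8 ✓
Line 3: "unforgiving butterfly": 4+3 = 7 (expected 5)

The third line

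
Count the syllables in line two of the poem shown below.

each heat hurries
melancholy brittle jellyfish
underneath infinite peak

Line two: "melancholy brittle jellyfish": 4+2+3 = 9

9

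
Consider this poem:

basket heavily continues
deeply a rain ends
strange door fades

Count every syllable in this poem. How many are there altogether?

16

Line 1: basket (2), heavily (3), continues (3) → 8
Line 2: deeply (2), a (1), rain (1), ends (1) → 5
Line 3: strange (1), door (1), fades (1) → 3
Total: 8 + 5 + 3 = 16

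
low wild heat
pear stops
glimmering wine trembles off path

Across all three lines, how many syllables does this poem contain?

13

Line 1: "low wild heat": 1+1+1 = 3
Line 2: "pear stops": 1+1 = 2
Line 3: "glimmering wine trembles off path": 3+1+2+1+1 = 8
Total: 3 + 2 + 8 = 13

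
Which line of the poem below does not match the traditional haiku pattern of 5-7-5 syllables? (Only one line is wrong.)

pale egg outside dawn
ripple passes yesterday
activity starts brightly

Line 1: pale (1), egg (1), outside (2), dawn (1) → 5 ✓
Line 2: ripple (2), passes (2), yesterday (3) → 7 ✓
Line 3: activity (4), starts (1), brightly (2) → 7 (expected 5)

The third line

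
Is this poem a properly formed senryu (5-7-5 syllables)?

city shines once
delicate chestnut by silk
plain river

No

Line 1: city (2), shines (1), once (1) → 4 (expected 5)
Line 2: delicate (3), chestnut (2), by (1), silk (1) → 7 ✓
Line 3: plain (1), river (2) → 3 (expected 5)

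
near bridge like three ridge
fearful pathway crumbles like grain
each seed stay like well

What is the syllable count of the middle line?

8

The middle line: fearful(2) + pathway(2) + crumbles(2) + like(1) + grain(1) = 8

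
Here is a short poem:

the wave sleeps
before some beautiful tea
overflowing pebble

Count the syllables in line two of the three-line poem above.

7

Line two: "before some beautiful tea": 2+1+3+1 = 7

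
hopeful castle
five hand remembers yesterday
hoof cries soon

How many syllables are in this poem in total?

15

Line 1: hopeful (2), castle (2) → 4
Line 2: five (1), hand (1), remembers (3), yesterday (3) → 8
Line 3: hoof (1), cries (1), soon (1) → 3
Total: 4 + 8 + 3 = 15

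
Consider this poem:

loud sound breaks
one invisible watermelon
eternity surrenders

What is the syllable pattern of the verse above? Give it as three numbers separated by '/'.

3/9/7

Line 1: loud (1), sound (1), breaks (1) → 3
Line 2: one (1), invisible (4), watermelon (4) → 9
Line 3: eternity (4), surrenders (3) → 7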